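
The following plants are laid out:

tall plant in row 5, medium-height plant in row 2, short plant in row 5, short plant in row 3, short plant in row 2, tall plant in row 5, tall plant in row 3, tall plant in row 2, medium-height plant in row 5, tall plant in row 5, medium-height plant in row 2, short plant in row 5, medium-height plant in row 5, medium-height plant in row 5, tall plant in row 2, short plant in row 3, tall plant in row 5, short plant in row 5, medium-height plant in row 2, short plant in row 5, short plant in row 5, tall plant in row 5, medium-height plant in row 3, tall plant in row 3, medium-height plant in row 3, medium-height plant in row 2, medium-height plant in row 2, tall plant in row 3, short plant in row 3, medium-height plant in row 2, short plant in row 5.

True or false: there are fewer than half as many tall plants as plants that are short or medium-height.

True

There are 10 tall plants.
There are 21 plants that are short or medium-height.
The claim requires 2 × 10 = 20 < 21, which holds.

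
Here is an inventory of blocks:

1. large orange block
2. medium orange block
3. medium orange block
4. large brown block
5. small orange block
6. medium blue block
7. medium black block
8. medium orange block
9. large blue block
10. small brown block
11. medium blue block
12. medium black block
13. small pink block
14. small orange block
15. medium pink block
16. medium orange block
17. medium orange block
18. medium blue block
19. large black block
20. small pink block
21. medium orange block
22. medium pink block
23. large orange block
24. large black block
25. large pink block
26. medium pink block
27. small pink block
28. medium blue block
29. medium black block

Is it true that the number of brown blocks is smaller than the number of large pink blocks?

brown blocks: 2.
large pink blocks: 1.
The claim requires 2 < 1, which does not hold.

False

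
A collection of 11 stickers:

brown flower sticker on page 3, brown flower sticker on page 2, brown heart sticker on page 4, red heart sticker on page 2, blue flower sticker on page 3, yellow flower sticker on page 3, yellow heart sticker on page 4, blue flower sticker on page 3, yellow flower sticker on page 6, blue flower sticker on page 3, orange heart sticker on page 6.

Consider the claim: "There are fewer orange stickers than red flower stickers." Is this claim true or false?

|orange stickers| = 1.
|red flower stickers| = 0.
The claim requires 1 < 0, which does not hold.

False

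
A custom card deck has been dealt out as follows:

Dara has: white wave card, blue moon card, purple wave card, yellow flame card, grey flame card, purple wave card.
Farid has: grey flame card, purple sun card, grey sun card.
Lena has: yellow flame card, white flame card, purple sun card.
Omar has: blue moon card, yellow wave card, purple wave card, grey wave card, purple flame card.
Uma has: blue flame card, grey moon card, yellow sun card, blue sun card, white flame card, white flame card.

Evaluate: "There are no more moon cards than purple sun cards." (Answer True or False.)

False

There are 3 moon cards.
There are 2 purple sun cards.
The claim requires 3 ≤ 2, which does not hold.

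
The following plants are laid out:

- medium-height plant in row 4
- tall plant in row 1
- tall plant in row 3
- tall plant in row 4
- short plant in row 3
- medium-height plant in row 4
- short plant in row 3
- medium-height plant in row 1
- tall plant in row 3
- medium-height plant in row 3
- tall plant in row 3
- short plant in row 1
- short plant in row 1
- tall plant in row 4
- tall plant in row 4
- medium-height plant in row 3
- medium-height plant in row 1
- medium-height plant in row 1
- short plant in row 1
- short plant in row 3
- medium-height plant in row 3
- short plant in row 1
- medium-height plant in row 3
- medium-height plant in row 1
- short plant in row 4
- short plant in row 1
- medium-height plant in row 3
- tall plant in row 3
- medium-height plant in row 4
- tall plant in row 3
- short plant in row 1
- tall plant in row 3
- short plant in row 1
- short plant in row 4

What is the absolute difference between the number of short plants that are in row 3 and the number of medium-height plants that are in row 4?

short plants in row 3: 3. medium-height plants in row 4: 3.
|3 − 3| = 3 − 3 = 0.

0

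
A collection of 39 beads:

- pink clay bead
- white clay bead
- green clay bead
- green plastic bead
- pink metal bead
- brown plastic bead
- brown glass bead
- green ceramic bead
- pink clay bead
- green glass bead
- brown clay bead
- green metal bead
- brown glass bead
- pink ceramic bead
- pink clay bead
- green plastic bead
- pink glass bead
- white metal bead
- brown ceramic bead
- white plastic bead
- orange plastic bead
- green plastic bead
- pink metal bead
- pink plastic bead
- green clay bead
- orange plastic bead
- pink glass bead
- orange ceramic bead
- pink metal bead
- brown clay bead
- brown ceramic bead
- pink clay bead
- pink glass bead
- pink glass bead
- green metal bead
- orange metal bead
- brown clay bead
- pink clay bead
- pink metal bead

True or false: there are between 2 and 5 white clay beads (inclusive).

There is 1 white clay bead.
The claim requires 2 ≤ 1 ≤ 5, which does not hold.

False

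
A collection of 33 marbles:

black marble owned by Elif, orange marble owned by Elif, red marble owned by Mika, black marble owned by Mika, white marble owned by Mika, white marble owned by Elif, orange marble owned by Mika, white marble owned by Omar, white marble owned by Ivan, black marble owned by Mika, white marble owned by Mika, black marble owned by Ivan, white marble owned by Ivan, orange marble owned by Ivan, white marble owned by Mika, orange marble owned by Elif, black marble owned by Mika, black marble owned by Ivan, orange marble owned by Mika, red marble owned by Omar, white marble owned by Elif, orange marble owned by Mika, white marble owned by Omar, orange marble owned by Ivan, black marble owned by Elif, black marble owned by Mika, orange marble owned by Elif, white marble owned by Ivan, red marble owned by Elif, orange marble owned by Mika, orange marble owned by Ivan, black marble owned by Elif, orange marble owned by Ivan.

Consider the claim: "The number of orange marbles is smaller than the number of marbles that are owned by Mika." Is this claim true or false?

There are 11 orange marbles.
Count of marbles owned by Mika: 12.
The claim requires 11 < 12, which holds.

True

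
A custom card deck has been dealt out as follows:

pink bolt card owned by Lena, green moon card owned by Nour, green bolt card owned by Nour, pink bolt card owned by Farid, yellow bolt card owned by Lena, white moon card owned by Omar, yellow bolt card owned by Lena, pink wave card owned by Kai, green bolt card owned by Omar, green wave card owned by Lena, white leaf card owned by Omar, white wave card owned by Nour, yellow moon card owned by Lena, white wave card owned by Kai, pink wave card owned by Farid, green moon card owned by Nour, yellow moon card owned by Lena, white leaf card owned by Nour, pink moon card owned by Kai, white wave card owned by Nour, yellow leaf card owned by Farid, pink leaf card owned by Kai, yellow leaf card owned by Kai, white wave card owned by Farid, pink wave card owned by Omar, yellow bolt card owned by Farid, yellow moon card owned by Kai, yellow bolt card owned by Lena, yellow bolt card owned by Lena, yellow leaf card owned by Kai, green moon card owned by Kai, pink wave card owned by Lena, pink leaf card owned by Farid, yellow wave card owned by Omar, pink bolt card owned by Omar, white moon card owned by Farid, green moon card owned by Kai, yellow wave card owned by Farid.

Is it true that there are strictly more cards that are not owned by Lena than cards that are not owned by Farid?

Count of cards that are not owned by Lena: 29.
Count of cards that are not owned by Farid: 30.
The claim requires 29 > 30, which does not hold.

False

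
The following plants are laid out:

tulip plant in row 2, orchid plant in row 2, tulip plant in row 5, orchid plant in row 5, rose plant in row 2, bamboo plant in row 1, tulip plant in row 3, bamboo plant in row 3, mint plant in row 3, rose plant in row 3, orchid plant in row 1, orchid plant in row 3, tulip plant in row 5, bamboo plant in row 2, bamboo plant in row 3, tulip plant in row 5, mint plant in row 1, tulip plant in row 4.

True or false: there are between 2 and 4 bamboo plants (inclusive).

bamboo plants: 4.
The claim requires 2 ≤ 4 ≤ 4, which holds.

True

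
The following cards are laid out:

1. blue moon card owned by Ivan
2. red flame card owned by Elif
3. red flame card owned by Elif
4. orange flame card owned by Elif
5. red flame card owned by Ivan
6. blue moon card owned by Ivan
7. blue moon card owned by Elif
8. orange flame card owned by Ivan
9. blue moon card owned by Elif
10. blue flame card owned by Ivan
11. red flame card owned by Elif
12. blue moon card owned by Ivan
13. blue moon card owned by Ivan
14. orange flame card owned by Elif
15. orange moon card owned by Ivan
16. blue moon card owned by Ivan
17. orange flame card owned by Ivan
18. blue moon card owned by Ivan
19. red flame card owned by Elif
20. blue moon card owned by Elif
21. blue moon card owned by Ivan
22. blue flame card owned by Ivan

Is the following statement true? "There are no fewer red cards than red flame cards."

There are 5 red cards.
There are 5 red flame cards.
The claim requires 5 ≥ 5, which holds.

True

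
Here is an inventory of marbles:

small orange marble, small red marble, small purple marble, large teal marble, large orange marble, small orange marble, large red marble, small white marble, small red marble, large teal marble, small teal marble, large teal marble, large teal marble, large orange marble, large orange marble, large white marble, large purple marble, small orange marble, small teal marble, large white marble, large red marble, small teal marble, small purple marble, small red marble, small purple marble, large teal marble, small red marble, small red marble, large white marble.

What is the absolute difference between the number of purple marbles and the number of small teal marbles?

1

purple marbles: 4. small teal marbles: 3.
|4 − 3| = 4 − 3 = 1.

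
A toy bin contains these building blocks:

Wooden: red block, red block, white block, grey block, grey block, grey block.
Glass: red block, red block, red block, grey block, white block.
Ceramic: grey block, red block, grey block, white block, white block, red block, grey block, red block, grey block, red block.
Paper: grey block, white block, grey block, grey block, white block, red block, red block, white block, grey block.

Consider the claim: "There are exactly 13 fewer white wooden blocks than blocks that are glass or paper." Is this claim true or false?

True

There is 1 white wooden block.
There are 14 blocks that are glass or paper.
The claim requires 14 − 1 (= 13) to equal 13, which holds.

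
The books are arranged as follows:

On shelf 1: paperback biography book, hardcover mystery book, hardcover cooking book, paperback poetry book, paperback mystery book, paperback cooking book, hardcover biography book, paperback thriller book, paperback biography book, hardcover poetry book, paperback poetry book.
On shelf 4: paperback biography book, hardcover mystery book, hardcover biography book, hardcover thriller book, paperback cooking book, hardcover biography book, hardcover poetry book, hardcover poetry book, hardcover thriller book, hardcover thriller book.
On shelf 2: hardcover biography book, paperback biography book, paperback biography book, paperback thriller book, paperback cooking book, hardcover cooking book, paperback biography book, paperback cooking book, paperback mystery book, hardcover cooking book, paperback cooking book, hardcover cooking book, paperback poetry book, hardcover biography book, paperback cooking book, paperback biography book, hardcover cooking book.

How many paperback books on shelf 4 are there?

2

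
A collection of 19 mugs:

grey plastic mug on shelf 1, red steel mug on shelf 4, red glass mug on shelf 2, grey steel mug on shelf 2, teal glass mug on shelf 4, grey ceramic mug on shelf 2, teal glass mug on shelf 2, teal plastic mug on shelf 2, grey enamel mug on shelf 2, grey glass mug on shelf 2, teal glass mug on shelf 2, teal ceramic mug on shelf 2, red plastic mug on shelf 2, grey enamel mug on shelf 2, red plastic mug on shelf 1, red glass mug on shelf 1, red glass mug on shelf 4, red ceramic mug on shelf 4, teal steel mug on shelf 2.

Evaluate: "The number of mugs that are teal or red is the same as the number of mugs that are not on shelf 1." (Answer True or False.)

False

mugs that are teal or red: 13.
mugs that are not on shelf 1: 16.
The claim requires 13 = 16, which does not hold.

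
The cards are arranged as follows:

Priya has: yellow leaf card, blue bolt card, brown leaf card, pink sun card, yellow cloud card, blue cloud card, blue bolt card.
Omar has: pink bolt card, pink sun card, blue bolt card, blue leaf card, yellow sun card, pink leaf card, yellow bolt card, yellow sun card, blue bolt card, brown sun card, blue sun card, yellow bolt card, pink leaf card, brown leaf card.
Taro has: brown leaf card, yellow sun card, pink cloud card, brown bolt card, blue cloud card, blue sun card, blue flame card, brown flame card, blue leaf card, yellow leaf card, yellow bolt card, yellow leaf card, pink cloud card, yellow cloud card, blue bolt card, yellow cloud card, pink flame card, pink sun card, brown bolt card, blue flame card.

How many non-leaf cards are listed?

Total cards: 41; with the excluded value: 10; remaining 41 − 10 = 31.

31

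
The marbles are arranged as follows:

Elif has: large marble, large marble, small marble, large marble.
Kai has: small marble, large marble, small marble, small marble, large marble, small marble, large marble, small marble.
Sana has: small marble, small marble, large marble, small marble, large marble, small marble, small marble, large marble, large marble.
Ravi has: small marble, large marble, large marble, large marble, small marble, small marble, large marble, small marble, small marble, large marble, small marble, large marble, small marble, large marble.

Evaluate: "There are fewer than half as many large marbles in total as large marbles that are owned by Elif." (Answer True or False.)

False

|large marbles| = 17.
|large marbles owned by Elif| = 3.
The claim requires 2 × 17 = 34 < 3, which does not hold.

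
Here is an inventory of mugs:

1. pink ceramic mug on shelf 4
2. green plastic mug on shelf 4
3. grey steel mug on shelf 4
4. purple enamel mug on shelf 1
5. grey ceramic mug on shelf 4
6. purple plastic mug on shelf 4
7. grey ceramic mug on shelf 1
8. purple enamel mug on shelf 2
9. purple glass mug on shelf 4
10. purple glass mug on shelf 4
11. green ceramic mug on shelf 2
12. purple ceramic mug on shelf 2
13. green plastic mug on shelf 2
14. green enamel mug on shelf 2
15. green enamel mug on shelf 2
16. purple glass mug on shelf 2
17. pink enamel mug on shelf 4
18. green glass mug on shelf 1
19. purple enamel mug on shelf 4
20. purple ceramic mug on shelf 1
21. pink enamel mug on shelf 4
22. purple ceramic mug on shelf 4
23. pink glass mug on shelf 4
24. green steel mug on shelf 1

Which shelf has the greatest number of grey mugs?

Counts by shelf (restricted to grey mugs): shelf 4→2, shelf 1→1, shelf 2→0.
The maximum is 2, held uniquely by shelf 4.

shelf 4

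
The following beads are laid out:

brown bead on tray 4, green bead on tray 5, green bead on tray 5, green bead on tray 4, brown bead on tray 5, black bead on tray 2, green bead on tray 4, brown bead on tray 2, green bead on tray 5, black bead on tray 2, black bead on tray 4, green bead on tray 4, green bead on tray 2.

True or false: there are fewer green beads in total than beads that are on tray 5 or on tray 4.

green beads: 7.
beads on tray 5 or on tray 4: 9.
The claim requires 7 < 9, which holds.

True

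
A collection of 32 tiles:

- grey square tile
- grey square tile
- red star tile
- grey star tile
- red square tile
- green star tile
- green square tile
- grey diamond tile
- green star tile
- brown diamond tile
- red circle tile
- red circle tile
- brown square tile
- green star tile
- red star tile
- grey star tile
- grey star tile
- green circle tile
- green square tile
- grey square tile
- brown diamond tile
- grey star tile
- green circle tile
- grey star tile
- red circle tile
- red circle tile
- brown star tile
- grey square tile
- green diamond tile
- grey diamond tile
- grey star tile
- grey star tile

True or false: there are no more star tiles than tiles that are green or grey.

True

There are 13 star tiles.
There are 21 tiles that are green or grey.
The claim requires 13 ≤ 21, which holds.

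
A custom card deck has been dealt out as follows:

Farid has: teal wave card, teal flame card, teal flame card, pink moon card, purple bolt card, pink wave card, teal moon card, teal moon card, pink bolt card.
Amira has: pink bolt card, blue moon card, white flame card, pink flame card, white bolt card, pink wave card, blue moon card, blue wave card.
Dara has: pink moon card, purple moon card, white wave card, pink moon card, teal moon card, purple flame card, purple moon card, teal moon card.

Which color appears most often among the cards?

Counts by color: pink 8, teal 7, purple 4, white 3, blue 3.
The maximum is 8, held uniquely by pink.

pink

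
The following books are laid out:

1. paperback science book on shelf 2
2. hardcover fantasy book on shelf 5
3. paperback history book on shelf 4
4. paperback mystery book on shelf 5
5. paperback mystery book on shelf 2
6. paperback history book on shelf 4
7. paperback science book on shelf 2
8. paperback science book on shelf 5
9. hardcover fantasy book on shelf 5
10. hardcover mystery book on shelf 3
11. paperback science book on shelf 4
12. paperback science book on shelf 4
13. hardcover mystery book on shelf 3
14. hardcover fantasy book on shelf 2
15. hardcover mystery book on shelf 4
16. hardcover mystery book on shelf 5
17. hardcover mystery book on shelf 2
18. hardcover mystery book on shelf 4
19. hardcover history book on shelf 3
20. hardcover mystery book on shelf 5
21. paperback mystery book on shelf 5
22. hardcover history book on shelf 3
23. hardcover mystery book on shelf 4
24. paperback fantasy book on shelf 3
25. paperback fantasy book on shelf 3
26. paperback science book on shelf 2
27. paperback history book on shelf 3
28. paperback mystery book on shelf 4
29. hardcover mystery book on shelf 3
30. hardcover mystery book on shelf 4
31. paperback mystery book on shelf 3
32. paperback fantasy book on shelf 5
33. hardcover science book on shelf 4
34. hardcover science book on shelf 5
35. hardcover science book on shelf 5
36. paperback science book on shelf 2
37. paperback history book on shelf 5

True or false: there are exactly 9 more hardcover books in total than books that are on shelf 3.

|hardcover books| = 18.
|books on shelf 3| = 9.
The claim requires 18 − 9 (= 9) to equal 9, which holds.

True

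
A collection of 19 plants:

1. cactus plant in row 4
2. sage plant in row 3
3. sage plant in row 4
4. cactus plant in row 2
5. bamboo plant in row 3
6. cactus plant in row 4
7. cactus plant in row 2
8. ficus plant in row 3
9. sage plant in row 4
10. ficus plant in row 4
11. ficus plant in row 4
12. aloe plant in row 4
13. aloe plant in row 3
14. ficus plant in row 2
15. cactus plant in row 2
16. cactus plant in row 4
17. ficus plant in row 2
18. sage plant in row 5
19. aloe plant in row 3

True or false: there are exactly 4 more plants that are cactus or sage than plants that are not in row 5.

plants that are cactus or sage: 10.
plants that are not in row 5: 18.
The claim requires 10 − 18 (= -8) to equal 4, which does not hold.

False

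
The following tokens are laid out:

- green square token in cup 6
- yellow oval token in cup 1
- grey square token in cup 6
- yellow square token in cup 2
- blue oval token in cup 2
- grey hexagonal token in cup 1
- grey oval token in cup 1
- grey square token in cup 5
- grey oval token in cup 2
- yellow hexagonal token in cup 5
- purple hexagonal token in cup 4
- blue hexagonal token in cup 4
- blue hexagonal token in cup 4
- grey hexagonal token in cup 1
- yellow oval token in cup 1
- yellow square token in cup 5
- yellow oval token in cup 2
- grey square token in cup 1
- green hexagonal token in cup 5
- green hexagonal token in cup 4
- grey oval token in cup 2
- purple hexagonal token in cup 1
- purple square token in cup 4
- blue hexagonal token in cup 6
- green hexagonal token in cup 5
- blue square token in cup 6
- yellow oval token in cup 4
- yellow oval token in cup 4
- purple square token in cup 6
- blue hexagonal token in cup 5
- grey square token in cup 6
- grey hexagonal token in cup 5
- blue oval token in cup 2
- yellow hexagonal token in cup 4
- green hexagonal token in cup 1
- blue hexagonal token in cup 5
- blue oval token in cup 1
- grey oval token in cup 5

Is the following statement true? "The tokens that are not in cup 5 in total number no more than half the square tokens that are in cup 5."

tokens that are not in cup 5: 29.
square tokens in cup 5: 2.
The claim requires 2 × 29 = 58 ≤ 2, which does not hold.

False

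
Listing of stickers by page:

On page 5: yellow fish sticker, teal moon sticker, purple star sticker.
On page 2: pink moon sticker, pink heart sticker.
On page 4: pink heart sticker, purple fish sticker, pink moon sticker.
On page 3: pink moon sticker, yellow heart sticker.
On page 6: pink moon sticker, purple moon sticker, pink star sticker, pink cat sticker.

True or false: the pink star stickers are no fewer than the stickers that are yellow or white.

False

pink star stickers: 1.
stickers that are yellow or white: 2.
The claim requires 1 ≥ 2, which does not hold.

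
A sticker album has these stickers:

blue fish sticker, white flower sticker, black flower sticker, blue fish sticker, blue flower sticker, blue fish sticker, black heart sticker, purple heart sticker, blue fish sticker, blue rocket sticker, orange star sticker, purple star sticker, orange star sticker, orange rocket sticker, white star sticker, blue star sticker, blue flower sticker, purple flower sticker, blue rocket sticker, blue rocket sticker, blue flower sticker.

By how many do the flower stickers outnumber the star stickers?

1

flower stickers: 6.
star stickers: 5.
6 − 5 = 1.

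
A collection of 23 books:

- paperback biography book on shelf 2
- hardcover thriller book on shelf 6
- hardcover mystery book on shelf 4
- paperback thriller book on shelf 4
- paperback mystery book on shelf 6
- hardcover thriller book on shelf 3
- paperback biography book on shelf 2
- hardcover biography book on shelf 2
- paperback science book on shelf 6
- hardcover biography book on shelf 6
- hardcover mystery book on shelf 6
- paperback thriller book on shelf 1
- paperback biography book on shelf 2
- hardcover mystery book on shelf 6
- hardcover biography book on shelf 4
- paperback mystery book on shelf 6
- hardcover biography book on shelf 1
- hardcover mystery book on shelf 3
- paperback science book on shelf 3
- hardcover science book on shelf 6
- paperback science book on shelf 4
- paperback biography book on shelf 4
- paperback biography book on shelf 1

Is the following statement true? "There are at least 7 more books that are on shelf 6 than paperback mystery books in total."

|books on shelf 6| = 8.
|paperback mystery books| = 2.
The claim requires 8 − 2 = 6 ≥ 7, which does not hold.

False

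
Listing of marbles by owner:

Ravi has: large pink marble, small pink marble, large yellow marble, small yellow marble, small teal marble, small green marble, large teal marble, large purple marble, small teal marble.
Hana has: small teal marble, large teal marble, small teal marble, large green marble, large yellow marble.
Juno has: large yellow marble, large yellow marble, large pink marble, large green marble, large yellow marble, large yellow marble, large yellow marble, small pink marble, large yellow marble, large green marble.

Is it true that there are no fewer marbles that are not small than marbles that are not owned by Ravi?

True

|marbles that are not small| = 16.
|marbles that are not owned by Ravi| = 15.
The claim requires 16 ≥ 15, which holds.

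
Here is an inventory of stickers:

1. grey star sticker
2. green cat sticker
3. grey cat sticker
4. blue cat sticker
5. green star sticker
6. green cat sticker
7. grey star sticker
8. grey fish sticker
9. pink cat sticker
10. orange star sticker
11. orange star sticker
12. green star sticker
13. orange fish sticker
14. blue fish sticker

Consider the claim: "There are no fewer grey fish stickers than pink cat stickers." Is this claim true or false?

grey fish stickers: 1.
pink cat stickers: 1.
The claim requires 1 ≥ 1, which holds.

True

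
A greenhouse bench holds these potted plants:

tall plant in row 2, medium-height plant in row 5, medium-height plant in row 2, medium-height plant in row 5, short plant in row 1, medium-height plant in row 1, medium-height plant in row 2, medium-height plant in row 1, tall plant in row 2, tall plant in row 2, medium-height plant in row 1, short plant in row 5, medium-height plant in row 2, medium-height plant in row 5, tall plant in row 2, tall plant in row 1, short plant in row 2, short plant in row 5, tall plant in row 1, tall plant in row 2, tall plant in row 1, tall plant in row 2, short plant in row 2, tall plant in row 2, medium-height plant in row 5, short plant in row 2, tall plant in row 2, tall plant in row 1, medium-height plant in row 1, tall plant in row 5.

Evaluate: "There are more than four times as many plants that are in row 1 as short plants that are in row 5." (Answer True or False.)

plants in row 1: 9.
short plants in row 5: 2.
The claim requires 9 > 4 × 2 = 8, which holds.

True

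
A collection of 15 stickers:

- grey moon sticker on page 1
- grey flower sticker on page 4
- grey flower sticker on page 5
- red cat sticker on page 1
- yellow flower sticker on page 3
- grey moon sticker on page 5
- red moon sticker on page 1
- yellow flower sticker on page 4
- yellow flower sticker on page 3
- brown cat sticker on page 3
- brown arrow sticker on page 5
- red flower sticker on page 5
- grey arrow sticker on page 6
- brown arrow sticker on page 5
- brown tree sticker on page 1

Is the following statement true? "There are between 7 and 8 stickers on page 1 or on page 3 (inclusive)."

stickers on page 1 or on page 3: 7.
The claim requires 7 ≤ 7 ≤ 8, which holds.

True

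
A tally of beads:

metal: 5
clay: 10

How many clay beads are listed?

10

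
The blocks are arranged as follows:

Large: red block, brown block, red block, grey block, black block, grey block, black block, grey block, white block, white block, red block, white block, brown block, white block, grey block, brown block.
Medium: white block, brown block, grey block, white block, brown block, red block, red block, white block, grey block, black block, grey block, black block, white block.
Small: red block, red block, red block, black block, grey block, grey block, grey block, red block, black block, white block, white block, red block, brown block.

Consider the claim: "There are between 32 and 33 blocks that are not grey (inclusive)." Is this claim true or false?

blocks that are not grey: 32.
The claim requires 32 ≤ 32 ≤ 33, which holds.

True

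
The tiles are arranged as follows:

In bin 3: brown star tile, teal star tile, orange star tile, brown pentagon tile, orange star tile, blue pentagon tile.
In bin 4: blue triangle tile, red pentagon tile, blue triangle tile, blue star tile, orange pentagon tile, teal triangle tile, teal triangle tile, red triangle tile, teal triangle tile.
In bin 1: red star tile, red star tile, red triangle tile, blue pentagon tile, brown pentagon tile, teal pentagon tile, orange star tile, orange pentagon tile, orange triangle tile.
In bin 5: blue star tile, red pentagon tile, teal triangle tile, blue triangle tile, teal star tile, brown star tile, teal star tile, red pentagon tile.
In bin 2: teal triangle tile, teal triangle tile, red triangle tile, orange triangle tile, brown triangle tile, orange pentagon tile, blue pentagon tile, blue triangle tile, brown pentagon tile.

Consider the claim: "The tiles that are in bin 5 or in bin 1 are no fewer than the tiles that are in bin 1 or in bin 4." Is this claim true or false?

|tiles in bin 5 or in bin 1| = 17.
|tiles in bin 1 or in bin 4| = 18.
The claim requires 17 ≥ 18, which does not hold.

False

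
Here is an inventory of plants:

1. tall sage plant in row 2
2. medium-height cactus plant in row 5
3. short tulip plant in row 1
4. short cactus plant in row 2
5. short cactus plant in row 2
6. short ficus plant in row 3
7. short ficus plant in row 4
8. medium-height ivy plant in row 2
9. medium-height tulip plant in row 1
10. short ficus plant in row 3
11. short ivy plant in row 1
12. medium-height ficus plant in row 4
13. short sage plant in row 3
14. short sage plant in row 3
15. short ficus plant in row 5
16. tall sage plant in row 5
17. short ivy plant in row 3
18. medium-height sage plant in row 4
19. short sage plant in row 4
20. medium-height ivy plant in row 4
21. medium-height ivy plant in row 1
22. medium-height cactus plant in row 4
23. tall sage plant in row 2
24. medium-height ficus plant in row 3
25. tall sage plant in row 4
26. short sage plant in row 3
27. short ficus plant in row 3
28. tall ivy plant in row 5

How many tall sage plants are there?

4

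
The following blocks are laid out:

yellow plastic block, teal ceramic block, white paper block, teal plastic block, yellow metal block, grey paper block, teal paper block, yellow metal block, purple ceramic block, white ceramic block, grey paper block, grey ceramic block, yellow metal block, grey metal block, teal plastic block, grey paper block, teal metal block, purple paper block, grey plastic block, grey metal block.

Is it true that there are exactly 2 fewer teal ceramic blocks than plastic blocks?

There is 1 teal ceramic block.
There are 4 plastic blocks.
The claim requires 4 − 1 (= 3) to equal 2, which does not hold.

False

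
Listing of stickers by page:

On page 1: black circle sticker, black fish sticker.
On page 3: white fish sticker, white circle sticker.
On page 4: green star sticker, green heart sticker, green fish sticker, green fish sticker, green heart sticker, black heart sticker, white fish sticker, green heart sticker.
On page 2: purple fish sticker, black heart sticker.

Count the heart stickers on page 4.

4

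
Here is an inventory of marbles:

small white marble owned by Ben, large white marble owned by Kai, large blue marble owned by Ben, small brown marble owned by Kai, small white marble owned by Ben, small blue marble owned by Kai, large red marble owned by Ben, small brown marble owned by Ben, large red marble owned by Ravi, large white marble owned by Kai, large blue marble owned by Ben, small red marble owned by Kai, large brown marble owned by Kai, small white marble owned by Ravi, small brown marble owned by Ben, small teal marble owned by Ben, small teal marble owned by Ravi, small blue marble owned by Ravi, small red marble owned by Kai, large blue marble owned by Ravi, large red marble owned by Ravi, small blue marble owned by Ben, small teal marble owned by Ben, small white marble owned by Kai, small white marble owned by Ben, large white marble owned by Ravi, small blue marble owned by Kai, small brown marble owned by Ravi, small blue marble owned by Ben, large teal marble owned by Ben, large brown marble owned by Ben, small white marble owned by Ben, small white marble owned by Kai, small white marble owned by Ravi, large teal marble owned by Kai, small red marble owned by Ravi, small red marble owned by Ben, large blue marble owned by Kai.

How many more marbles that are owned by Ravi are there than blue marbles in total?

marbles owned by Ravi: 10.
blue marbles: 9.
10 − 9 = 1.

1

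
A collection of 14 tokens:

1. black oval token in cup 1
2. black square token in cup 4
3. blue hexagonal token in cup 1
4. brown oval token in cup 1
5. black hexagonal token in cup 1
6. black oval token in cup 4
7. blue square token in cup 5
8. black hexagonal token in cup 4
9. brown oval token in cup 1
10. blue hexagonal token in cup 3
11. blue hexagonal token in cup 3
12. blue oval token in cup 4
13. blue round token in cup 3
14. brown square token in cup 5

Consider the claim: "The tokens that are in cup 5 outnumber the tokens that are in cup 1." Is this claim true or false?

|tokens in cup 5| = 2.
|tokens in cup 1| = 5.
The claim requires 2 > 5, which does not hold.

False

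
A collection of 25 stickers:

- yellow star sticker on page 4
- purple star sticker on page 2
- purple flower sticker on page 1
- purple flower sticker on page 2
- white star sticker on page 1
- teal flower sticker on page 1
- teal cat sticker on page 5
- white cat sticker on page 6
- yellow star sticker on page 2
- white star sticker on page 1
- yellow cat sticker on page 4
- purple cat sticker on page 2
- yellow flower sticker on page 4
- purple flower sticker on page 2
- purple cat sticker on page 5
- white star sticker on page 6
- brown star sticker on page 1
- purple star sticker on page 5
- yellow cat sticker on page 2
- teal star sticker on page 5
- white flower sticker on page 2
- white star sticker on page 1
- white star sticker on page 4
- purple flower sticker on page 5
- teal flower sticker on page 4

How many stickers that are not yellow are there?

20

Total stickers: 25; with the excluded value: 5; remaining 25 − 5 = 20.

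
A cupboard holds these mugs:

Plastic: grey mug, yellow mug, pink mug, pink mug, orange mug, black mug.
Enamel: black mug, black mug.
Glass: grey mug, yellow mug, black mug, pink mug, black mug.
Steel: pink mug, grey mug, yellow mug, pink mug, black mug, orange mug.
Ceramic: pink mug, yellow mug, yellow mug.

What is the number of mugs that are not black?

16

Total mugs: 22; with the excluded value: 6; remaining 22 − 6 = 16.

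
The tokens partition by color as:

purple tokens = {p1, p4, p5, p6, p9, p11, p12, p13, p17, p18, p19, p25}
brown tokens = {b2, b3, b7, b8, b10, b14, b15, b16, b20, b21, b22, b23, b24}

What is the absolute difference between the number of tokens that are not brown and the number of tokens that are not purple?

tokens that are not brown: 12. tokens that are not purple: 13.
|12 − 13| = 13 − 12 = 1.

1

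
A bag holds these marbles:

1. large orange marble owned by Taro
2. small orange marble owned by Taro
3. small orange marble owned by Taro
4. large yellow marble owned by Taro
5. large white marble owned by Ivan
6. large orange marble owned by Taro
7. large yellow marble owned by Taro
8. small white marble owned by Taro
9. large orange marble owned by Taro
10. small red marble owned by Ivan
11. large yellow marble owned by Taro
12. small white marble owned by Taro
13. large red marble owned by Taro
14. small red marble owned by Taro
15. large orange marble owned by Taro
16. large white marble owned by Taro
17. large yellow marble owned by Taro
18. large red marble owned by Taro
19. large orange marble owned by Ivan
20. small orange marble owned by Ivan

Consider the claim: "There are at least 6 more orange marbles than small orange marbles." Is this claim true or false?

False

|orange marbles| = 8.
|small orange marbles| = 3.
The claim requires 8 − 3 = 5 ≥ 6, which does not hold.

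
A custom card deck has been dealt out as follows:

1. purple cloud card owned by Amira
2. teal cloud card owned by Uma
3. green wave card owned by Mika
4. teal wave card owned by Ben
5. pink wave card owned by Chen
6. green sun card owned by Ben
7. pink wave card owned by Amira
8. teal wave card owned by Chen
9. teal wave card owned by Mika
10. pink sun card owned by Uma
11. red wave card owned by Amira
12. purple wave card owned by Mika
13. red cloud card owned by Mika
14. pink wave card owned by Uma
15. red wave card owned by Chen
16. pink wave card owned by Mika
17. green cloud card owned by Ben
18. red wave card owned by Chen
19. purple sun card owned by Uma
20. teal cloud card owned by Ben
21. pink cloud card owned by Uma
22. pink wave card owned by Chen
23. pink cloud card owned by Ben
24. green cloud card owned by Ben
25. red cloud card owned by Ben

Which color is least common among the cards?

Counts by color: pink 8, teal 5, red 5, green 4, purple 3.
The minimum is 3, held uniquely by purple.

purple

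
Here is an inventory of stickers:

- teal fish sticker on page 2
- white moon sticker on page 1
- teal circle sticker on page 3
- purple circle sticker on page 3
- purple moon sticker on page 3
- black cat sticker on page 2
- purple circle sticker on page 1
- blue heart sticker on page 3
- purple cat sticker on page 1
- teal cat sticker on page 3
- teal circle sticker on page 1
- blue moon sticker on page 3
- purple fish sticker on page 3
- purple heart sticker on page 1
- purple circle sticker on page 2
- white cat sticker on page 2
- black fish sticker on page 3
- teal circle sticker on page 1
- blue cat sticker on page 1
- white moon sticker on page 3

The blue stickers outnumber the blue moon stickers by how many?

2

blue stickers: 3.
blue moon stickers: 1.
3 − 1 = 2.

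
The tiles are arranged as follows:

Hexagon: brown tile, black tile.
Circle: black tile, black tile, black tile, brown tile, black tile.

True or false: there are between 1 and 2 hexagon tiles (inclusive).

|hexagon tiles| = 2.
The claim requires 1 ≤ 2 ≤ 2, which holds.

True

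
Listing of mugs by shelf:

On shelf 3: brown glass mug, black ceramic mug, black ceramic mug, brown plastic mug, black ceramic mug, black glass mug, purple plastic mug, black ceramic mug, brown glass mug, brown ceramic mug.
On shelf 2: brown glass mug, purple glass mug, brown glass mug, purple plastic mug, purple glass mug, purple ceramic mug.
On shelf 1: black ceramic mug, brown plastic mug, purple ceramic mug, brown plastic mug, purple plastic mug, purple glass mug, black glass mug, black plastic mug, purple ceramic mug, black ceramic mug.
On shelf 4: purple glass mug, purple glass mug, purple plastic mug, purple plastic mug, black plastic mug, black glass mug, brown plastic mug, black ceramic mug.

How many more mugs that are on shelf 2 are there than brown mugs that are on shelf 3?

2

mugs on shelf 2: 6.
brown mugs on shelf 3: 4.
6 − 4 = 2.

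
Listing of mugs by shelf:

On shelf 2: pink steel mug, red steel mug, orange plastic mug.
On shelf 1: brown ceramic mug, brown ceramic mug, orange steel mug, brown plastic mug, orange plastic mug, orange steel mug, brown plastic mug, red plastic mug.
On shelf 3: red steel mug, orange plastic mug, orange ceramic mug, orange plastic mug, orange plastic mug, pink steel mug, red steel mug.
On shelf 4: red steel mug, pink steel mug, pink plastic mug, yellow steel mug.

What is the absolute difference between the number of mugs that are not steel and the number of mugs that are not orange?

2

mugs that are not steel: 12. mugs that are not orange: 14.
|12 − 14| = 14 − 12 = 2.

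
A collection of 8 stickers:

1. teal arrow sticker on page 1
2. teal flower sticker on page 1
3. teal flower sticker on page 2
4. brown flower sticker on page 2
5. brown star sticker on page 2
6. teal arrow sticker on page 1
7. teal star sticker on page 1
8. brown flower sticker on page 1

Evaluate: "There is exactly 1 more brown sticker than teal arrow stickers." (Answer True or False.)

brown stickers: 3.
teal arrow stickers: 2.
The claim requires 3 − 2 (= 1) to equal 1, which holds.

True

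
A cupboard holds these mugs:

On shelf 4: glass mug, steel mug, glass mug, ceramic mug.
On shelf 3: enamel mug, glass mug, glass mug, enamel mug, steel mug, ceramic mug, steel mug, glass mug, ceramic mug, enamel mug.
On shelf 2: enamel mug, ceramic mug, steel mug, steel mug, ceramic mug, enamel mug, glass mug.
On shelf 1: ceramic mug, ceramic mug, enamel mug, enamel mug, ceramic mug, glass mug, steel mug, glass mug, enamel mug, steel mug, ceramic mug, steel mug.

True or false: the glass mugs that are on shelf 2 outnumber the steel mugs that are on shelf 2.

False

glass mugs on shelf 2: 1.
steel mugs on shelf 2: 2.
The claim requires 1 > 2, which does not hold.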